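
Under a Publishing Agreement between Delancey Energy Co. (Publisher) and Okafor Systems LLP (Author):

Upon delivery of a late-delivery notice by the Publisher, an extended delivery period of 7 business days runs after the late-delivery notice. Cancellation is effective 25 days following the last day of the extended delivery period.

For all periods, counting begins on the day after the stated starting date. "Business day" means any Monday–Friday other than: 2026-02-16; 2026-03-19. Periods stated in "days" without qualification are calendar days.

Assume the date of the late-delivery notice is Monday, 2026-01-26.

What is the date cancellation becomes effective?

From Monday, 2026-01-26, 7 business days (Jan 27, Jan 28, Jan 29, Jan 30, Feb 2, Feb 3, Feb 4, skipping weekends) brings us to Wednesday, 2026-02-04, which is the last day of the extended delivery period.
Adding 25 calendar days to 2026-02-04 gives 2026-03-01, which is the date cancellation becomes effective.

2026-03-01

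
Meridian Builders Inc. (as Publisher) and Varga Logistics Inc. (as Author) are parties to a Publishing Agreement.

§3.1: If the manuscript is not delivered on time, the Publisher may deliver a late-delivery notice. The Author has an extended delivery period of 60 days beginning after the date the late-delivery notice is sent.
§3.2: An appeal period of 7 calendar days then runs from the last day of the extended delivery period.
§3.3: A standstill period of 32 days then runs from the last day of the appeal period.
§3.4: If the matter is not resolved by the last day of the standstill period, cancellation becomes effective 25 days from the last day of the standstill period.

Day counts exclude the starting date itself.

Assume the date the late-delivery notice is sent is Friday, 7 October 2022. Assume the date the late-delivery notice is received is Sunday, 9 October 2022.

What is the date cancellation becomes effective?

8 February 2023

The last day of the extended delivery period: 60 calendar days after 7 October 2022 is 6 December 2022.
Adding 7 calendar days to 6 December 2022 gives 13 December 2022, which is the last day of the appeal period.
Adding 32 calendar days to 13 December 2022 gives 14 January 2023, which is the last day of the standstill period.
The date cancellation becomes effective: 25 calendar days after 14 January 2023 is 8 February 2023.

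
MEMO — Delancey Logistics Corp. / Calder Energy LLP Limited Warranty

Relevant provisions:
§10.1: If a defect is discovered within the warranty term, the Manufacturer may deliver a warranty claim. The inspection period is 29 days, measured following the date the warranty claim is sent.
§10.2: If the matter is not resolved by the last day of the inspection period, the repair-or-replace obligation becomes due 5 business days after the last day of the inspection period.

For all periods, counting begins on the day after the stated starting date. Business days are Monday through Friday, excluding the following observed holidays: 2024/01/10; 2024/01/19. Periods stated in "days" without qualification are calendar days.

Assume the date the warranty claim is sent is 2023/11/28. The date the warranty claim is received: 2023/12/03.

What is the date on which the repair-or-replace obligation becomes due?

2024/01/03

The last day of the inspection period: 2023/11/28 + 29 days = 2023/12/27.
From Wednesday, 2023/12/27, 5 business days (Dec 28, Dec 29, Jan 1, Jan 2, Jan 3, skipping weekends) brings us to Wednesday, 2024/01/03, which is the date on which the repair-or-replace obligation becomes due.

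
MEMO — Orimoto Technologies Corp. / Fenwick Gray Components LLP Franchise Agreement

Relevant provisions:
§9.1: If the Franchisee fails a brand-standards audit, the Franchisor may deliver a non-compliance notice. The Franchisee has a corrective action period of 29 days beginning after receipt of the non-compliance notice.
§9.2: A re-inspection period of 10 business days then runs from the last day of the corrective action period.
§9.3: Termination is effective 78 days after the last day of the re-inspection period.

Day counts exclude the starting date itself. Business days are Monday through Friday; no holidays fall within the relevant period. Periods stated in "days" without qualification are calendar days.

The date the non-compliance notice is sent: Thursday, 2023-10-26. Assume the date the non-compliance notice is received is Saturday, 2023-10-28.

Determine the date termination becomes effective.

The last day of the corrective action period: 29 calendar days after 2023-10-28 is 2023-11-26.
From Sunday, 2023-11-26, 10 business days (Nov 27, Nov 28, Nov 29, Nov 30, Dec 1, Dec 4, Dec 5, Dec 6, Dec 7, Dec 8, skipping weekends) brings us to Friday, 2023-12-08, which is the last day of the re-inspection period.
The date termination becomes effective: 2023-12-08 + 78 days = 2024-02-24.

2024-02-24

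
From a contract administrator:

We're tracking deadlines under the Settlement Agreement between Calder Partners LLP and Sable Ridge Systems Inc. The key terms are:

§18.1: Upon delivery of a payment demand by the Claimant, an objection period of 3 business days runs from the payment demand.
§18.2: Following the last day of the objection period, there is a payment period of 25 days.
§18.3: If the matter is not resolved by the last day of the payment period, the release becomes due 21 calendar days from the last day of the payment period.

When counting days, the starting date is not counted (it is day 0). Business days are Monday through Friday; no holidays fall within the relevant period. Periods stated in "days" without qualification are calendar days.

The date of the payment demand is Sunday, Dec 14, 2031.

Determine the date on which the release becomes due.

Feb 1, 2032

From Sunday, Dec 14, 2031, 3 business days (Dec 15, Dec 16, Dec 17, skipping weekends) brings us to Wednesday, Dec 17, 2031, which is the last day of the objection period.
The last day of the payment period: Dec 17, 2031 + 25 days = Jan 11, 2032.
The date on which the release becomes due: 21 calendar days after Jan 11, 2032 is Feb 1, 2032.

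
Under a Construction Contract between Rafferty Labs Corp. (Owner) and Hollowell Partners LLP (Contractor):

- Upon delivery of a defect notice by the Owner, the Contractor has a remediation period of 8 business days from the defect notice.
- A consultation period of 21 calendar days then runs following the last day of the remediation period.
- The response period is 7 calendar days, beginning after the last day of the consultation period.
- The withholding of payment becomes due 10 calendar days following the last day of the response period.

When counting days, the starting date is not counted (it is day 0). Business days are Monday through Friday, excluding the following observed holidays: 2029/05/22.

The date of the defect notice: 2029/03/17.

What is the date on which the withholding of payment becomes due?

From Saturday, 2029/03/17, 8 business days (Mar 19, Mar 20, Mar 21, Mar 22, Mar 23, Mar 26, Mar 27, Mar 28, skipping weekends) brings us to Wednesday, 2029/03/28, which is the last day of the remediation period.
The last day of the consultation period: 2029/03/28 + 21 days = 2029/04/18.
The last day of the response period: 2029/04/18 + 7 days = 2029/04/25.
The date on which the withholding of payment becomes due: 10 calendar days after 2029/04/25 is 2029/05/05.

2029/05/05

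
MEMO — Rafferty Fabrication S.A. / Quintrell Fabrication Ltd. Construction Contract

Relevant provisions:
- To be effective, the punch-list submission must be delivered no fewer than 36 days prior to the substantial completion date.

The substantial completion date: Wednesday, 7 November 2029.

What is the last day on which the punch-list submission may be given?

2 October 2029

7 November 2029 minus 36 days is 2 October 2029.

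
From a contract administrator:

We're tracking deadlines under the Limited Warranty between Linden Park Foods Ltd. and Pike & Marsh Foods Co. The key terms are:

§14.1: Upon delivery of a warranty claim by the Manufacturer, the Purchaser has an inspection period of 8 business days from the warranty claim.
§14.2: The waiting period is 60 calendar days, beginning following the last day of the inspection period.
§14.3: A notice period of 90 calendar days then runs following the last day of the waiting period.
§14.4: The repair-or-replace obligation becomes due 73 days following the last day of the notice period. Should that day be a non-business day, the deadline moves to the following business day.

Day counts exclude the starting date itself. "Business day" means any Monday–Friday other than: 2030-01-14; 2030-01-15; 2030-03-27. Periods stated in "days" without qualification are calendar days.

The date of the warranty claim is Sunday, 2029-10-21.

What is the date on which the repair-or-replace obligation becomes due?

From Sunday, 2029-10-21, 8 business days (Oct 22, Oct 23, Oct 24, Oct 25, Oct 26, Oct 29, Oct 30, Oct 31, skipping weekends) brings us to Wednesday, 2029-10-31, which is the last day of the inspection period.
The last day of the waiting period: 60 calendar days after 2029-10-31 is 2029-12-30.
Adding 90 calendar days to 2029-12-30 gives 2030-03-30, which is the last day of the notice period.
The date on which the repair-or-replace obligation becomes due: 2030-03-30 + 73 days = 2030-06-11. 2030-06-11 is a Tuesday and is not a listed holiday, so no roll-forward applies.

2030-06-11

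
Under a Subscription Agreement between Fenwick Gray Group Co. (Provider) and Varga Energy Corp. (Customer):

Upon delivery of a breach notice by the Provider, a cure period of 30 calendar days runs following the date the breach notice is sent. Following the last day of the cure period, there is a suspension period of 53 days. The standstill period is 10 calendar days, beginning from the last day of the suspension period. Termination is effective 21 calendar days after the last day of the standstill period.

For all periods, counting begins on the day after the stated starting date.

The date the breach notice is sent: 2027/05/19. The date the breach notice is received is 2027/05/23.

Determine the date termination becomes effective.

2027/09/10

The last day of the cure period: 30 calendar days after 2027/05/19 is 2027/06/18.
The last day of the suspension period: 53 calendar days after 2027/06/18 is 2027/08/10.
The last day of the standstill period: 10 calendar days after 2027/08/10 is 2027/08/20.
The date termination becomes effective: 2027/08/20 + 21 days = 2027/09/10.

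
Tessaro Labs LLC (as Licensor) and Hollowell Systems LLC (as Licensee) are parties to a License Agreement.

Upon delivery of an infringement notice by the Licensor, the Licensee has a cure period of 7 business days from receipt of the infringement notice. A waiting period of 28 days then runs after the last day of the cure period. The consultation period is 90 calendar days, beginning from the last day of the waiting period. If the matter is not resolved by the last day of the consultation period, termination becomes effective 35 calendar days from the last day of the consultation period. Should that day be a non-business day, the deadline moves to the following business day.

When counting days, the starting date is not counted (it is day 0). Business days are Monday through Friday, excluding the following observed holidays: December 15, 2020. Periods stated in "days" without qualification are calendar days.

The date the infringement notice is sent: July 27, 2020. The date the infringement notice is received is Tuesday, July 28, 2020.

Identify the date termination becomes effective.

January 6, 2021

The last day of the cure period: counting 7 business days from Tuesday, July 28, 2020 (Jul 29, Jul 30, Jul 31, Aug 3, Aug 4, Aug 5, Aug 6, skipping weekends) reaches Thursday, August 6, 2020.
The last day of the waiting period: 28 calendar days after August 6, 2020 is September 3, 2020.
The last day of the consultation period: September 3, 2020 + 90 days = December 2, 2020.
The date termination becomes effective: December 2, 2020 + 35 days = January 6, 2021. January 6, 2021 is a Wednesday and is not a listed holiday, so no roll-forward applies.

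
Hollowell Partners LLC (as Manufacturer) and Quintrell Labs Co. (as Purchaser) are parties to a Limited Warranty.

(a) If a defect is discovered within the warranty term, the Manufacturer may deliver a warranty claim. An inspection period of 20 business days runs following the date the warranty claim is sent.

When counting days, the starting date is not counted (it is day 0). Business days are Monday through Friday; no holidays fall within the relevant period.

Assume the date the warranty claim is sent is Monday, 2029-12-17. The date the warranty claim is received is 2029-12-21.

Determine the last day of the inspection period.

2030-01-14

The last day of the inspection period: 20 business days after Monday, 2029-12-17, skipping weekends — Dec 18, Dec 19, Dec 20, Dec 21, …, Jan 10, Jan 11, Jan 14 — lands on Monday, 2030-01-14.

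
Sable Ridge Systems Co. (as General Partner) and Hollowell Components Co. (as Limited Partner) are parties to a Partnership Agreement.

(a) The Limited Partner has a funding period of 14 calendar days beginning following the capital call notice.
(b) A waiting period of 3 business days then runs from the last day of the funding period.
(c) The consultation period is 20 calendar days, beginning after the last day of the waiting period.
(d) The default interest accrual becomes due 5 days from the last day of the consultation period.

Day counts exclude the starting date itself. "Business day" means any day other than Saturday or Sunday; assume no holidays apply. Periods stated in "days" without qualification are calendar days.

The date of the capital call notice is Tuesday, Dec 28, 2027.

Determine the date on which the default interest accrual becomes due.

Feb 8, 2028

The last day of the funding period: 14 calendar days after Dec 28, 2027 is Jan 11, 2028.
The last day of the waiting period: counting 3 business days from Tuesday, Jan 11, 2028 (Jan 12, Jan 13, Jan 14, skipping weekends) reaches Friday, Jan 14, 2028.
Adding 20 calendar days to Jan 14, 2028 gives Feb 3, 2028, which is the last day of the consultation period.
Adding 5 calendar days to Feb 3, 2028 gives Feb 8, 2028, which is the date on which the default interest accrual becomes due.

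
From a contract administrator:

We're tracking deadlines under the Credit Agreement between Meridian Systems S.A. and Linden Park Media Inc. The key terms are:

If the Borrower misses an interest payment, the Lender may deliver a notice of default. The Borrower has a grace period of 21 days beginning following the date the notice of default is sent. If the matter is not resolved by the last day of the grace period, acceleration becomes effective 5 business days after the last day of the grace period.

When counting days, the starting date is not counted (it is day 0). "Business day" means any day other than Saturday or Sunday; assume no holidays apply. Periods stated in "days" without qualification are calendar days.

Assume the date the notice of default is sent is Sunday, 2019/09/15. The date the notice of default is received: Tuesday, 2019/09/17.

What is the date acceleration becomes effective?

2019/10/11

The last day of the grace period: 21 calendar days after 2019/09/15 is 2019/10/06.
The date acceleration becomes effective: 5 business days after Sunday, 2019/10/06, skipping weekends — Oct 7, Oct 8, Oct 9, Oct 10, Oct 11 — lands on Friday, 2019/10/11.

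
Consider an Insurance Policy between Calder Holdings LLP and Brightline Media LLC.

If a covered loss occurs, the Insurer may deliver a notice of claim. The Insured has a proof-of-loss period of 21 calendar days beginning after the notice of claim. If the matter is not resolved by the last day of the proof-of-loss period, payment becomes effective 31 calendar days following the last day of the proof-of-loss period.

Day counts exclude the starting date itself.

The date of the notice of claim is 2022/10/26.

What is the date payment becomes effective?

The last day of the proof-of-loss period: 2022/10/26 + 21 days = 2022/11/16.
Adding 31 calendar days to 2022/11/16 gives 2022/12/17, which is the date payment becomes effective.

2022/12/17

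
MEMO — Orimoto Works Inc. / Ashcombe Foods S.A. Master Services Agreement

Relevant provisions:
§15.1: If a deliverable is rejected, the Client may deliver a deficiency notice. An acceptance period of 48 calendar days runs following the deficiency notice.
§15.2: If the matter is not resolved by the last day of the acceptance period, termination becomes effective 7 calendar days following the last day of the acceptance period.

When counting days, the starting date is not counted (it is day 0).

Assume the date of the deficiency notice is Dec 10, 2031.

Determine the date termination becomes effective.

Feb 3, 2032

Adding 48 calendar days to Dec 10, 2031 gives Jan 27, 2032, which is the last day of the acceptance period.
The date termination becomes effective: Jan 27, 2032 + 7 days = Feb 3, 2032.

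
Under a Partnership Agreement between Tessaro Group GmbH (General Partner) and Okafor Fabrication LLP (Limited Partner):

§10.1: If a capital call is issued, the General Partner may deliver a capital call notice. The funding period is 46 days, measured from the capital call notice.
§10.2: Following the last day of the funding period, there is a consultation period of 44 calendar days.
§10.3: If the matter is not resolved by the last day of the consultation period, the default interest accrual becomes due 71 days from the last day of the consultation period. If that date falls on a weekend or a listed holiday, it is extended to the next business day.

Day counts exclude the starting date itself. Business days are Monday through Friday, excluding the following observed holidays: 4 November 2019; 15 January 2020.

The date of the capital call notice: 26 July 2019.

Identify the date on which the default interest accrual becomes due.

The last day of the funding period: 46 calendar days after 26 July 2019 is 10 September 2019.
Adding 44 calendar days to 10 September 2019 gives 24 October 2019, which is the last day of the consultation period.
The date on which the default interest accrual becomes due: 24 October 2019 + 71 days = 3 January 2020. 3 January 2020 is a Friday and is not a listed holiday, so no roll-forward applies.

3 January 2020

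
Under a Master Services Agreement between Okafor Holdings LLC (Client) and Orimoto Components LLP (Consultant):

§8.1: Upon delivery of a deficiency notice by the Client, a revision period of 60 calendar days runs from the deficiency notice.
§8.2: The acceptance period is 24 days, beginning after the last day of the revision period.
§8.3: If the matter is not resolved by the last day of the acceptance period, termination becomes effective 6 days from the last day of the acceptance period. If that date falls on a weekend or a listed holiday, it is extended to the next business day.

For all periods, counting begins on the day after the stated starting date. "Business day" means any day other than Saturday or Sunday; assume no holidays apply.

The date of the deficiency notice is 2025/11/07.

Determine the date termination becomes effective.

2026/02/05

The last day of the revision period: 60 calendar days after 2025/11/07 is 2026/01/06.
The last day of the acceptance period: 24 calendar days after 2026/01/06 is 2026/01/30.
The date termination becomes effective: 2026/01/30 + 6 days = 2026/02/05. 2026/02/05 is a Thursday, so no roll-forward applies.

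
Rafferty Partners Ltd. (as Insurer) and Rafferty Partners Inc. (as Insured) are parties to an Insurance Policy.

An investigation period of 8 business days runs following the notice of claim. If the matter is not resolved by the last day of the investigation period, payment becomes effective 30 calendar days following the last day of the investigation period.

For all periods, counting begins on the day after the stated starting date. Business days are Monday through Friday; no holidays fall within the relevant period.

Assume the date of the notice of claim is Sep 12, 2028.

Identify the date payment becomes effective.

The last day of the investigation period: counting 8 business days from Tuesday, Sep 12, 2028 (Sep 13, Sep 14, Sep 15, Sep 18, Sep 19, Sep 20, Sep 21, Sep 22, skipping weekends) reaches Friday, Sep 22, 2028.
The date payment becomes effective: Sep 22, 2028 + 30 days = Oct 22, 2028.

Oct 22, 2028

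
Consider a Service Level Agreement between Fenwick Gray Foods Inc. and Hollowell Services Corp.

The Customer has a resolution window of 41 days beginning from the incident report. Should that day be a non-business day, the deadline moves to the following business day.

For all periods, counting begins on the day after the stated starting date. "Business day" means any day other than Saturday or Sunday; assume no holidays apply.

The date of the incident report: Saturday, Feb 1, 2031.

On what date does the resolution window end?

Mar 14, 2031

The last day of the resolution window: Feb 1, 2031 + 41 days = Mar 14, 2031. Mar 14, 2031 is a Friday, so no roll-forward applies.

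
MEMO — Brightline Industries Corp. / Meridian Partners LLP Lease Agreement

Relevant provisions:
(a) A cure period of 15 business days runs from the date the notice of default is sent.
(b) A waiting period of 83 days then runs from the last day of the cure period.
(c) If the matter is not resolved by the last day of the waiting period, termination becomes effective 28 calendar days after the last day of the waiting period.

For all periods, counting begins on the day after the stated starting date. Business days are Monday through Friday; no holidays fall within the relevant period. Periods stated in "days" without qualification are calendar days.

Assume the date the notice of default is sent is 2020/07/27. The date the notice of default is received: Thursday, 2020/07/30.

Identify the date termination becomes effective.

The last day of the cure period: counting 15 business days from Monday, 2020/07/27 (Jul 28, Jul 29, Jul 30, Jul 31, …, Aug 13, Aug 14, Aug 17, skipping weekends) reaches Monday, 2020/08/17.
The last day of the waiting period: 83 calendar days after 2020/08/17 is 2020/11/08.
Adding 28 calendar days to 2020/11/08 gives 2020/12/06, which is the date termination becomes effective.

2020/12/06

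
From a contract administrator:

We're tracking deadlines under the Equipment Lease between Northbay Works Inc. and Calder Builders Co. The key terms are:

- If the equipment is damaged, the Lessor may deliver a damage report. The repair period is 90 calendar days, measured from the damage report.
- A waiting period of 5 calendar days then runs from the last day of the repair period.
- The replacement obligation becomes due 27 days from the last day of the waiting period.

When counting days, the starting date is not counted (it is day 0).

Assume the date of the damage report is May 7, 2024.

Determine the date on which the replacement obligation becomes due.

The last day of the repair period: May 7, 2024 + 90 days = Aug 5, 2024.
The last day of the waiting period: 5 calendar days after Aug 5, 2024 is Aug 10, 2024.
The date on which the replacement obligation becomes due: Aug 10, 2024 + 27 days = Sep 6, 2024.

Sep 6, 2024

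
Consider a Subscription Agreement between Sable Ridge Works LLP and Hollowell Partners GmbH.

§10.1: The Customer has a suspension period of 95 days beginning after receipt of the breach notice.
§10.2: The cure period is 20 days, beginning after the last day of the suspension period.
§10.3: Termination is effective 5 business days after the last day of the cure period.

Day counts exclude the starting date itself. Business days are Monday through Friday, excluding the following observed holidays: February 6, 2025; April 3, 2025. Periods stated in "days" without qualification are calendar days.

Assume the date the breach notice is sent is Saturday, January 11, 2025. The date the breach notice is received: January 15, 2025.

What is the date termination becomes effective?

May 16, 2025

The last day of the suspension period: January 15, 2025 + 95 days = April 20, 2025.
Adding 20 calendar days to April 20, 2025 gives May 10, 2025, which is the last day of the cure period.
From Saturday, May 10, 2025, 5 business days (May 12, May 13, May 14, May 15, May 16, skipping weekends) brings us to Friday, May 16, 2025, which is the date termination becomes effective.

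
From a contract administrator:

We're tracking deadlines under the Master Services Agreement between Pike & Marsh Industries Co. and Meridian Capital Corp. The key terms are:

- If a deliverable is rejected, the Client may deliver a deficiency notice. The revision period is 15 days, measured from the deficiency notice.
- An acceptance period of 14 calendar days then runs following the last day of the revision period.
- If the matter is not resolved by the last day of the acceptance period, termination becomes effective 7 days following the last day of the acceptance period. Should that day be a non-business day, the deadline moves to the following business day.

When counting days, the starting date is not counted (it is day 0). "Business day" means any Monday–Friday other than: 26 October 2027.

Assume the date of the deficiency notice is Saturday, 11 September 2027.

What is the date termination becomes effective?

The last day of the revision period: 11 September 2027 + 15 days = 26 September 2027.
The last day of the acceptance period: 26 September 2027 + 14 days = 10 October 2027.
The date termination becomes effective: 10 October 2027 + 7 days = 17 October 2027. That falls on a Sunday, so it rolls to the next business day, Monday, 18 October 2027.

18 October 2027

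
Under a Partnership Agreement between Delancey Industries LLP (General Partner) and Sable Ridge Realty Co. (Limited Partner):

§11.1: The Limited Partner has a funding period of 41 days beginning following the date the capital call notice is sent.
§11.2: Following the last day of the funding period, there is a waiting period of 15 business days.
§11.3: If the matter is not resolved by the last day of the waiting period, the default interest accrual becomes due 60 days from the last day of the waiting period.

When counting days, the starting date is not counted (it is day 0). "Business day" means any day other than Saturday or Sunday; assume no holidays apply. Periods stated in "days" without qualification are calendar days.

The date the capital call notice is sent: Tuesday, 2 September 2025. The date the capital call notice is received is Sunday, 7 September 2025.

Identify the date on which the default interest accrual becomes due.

2 January 2026

Adding 41 calendar days to 2 September 2025 gives 13 October 2025, which is the last day of the funding period.
From Monday, 13 October 2025, 15 business days (Oct 14, Oct 15, Oct 16, Oct 17, …, Oct 30, Oct 31, Nov 3, skipping weekends) brings us to Monday, 3 November 2025, which is the last day of the waiting period.
Adding 60 calendar days to 3 November 2025 gives 2 January 2026, which is the date on which the default interest accrual becomes due.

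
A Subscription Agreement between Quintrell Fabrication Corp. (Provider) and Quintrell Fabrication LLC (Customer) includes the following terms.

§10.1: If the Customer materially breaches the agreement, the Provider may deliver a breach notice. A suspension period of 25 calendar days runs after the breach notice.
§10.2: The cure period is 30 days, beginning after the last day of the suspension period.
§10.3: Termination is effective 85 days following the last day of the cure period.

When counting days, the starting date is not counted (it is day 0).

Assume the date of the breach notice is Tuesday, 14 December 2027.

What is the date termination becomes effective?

2 May 2028

Adding 25 calendar days to 14 December 2027 gives 8 January 2028, which is the last day of the suspension period.
The last day of the cure period: 30 calendar days after 8 January 2028 is 7 February 2028.
Adding 85 calendar days to 7 February 2028 gives 2 May 2028, which is the date termination becomes effective.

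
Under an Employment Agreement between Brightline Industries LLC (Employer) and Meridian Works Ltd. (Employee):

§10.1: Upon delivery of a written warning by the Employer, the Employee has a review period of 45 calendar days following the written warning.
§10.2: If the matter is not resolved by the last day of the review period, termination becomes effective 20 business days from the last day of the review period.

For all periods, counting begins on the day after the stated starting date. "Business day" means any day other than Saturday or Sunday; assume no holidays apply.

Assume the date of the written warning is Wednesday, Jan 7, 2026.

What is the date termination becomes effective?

Mar 20, 2026

The last day of the review period: 45 calendar days after Jan 7, 2026 is Feb 21, 2026.
The date termination becomes effective: 20 business days after Saturday, Feb 21, 2026, skipping weekends — Feb 23, Feb 24, Feb 25, Feb 26, …, Mar 18, Mar 19, Mar 20 — lands on Friday, Mar 20, 2026.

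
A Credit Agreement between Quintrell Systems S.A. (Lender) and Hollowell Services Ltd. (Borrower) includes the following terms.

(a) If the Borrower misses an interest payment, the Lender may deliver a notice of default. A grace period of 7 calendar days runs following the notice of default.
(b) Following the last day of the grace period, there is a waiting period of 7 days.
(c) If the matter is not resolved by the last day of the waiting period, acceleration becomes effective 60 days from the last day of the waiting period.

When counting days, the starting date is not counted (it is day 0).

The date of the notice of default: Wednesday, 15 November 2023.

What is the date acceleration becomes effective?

28 January 2024

The last day of the grace period: 7 calendar days after 15 November 2023 is 22 November 2023.
The last day of the waiting period: 22 November 2023 + 7 days = 29 November 2023.
The date acceleration becomes effective: 29 November 2023 + 60 days = 28 January 2024.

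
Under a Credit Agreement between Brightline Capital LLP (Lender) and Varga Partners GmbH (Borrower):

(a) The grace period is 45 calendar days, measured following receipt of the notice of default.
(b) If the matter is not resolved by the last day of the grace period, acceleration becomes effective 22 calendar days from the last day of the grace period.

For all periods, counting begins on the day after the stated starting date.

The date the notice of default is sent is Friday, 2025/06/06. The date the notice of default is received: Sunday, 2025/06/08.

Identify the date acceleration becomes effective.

The last day of the grace period: 45 calendar days after 2025/06/08 is 2025/07/23.
The date acceleration becomes effective: 2025/07/23 + 22 days = 2025/08/14.

2025/08/14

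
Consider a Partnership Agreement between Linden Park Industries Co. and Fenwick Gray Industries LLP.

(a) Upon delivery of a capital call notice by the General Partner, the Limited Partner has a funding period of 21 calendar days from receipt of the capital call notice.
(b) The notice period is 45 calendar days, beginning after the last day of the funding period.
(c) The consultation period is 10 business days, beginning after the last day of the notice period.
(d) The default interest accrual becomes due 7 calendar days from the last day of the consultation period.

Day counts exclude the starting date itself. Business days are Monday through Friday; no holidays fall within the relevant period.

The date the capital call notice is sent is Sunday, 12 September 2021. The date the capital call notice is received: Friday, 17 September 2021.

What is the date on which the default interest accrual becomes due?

Adding 21 calendar days to 17 September 2021 gives 8 October 2021, which is the last day of the funding period.
The last day of the notice period: 45 calendar days after 8 October 2021 is 22 November 2021.
The last day of the consultation period: 10 business days after Monday, 22 November 2021, skipping weekends — Nov 23, Nov 24, Nov 25, Nov 26, Nov 29, Nov 30, Dec 1, Dec 2, Dec 3, Dec 6 — lands on Monday, 6 December 2021.
The date on which the default interest accrual becomes due: 6 December 2021 + 7 days = 13 December 2021.

13 December 2021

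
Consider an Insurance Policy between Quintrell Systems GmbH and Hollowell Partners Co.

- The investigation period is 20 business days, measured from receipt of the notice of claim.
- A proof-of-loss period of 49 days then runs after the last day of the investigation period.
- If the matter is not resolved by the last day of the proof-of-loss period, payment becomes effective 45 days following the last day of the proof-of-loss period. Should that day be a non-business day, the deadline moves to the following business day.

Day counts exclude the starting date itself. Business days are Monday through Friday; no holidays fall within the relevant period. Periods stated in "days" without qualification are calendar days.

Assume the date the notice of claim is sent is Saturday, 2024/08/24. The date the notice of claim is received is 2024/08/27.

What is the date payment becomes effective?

From Tuesday, 2024/08/27, 20 business days (Aug 28, Aug 29, Aug 30, Sep 2, …, Sep 20, Sep 23, Sep 24, skipping weekends) brings us to Tuesday, 2024/09/24, which is the last day of the investigation period.
The last day of the proof-of-loss period: 49 calendar days after 2024/09/24 is 2024/11/12.
The date payment becomes effective: 45 calendar days after 2024/11/12 is 2024/12/27. 2024/12/27 is a Friday, so no roll-forward applies.

2024/12/27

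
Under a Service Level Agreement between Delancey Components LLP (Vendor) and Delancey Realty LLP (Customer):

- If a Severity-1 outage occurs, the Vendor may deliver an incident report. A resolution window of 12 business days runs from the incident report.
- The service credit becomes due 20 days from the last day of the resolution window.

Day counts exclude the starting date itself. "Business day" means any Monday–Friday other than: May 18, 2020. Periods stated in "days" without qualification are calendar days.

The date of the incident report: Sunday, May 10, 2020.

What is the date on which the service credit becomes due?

From Sunday, May 10, 2020, 12 business days (May 11, May 12, May 13, May 14, …, May 25, May 26, May 27, skipping weekends and the listed holiday on May 18) brings us to Wednesday, May 27, 2020, which is the last day of the resolution window.
The date on which the service credit becomes due: 20 calendar days after May 27, 2020 is Jun 16, 2020.

Jun 16, 2020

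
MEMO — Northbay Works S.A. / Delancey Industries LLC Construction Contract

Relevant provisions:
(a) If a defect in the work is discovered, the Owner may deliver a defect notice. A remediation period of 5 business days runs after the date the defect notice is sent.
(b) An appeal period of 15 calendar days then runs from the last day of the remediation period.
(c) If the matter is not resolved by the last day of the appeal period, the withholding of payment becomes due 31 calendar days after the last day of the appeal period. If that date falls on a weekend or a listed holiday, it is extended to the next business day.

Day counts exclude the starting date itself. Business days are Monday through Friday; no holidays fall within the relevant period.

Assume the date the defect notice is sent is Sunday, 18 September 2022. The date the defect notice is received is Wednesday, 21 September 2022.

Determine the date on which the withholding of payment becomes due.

8 November 2022

The last day of the remediation period: 5 business days after Sunday, 18 September 2022, skipping weekends — Sep 19, Sep 20, Sep 21, Sep 22, Sep 23 — lands on Friday, 23 September 2022.
The last day of the appeal period: 15 calendar days after 23 September 2022 is 8 October 2022.
The date on which the withholding of payment becomes due: 8 October 2022 + 31 days = 8 November 2022. 8 November 2022 is a Tuesday, so no roll-forward applies.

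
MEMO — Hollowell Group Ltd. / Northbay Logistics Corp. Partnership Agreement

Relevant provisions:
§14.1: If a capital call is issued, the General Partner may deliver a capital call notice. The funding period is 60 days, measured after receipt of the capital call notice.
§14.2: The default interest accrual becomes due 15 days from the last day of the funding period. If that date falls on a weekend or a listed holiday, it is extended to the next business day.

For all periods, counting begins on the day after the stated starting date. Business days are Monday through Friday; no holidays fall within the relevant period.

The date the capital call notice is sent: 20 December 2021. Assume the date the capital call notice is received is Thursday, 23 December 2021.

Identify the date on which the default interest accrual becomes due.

8 March 2022

The last day of the funding period: 60 calendar days after 23 December 2021 is 21 February 2022.
Adding 15 calendar days to 21 February 2022 gives 8 March 2022, which is the date on which the default interest accrual becomes due. 8 March 2022 is a Tuesday, so no roll-forward applies.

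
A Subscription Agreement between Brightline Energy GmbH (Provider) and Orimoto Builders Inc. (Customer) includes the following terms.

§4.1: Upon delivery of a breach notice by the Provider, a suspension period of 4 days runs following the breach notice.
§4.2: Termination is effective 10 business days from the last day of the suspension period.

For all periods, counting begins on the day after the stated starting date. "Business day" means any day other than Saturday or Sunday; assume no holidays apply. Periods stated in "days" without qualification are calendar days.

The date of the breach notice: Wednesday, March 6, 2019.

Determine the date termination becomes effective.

March 22, 2019

The last day of the suspension period: 4 calendar days after March 6, 2019 is March 10, 2019.
From Sunday, March 10, 2019, 10 business days (Mar 11, Mar 12, Mar 13, Mar 14, Mar 15, Mar 18, Mar 19, Mar 20, Mar 21, Mar 22, skipping weekends) brings us to Friday, March 22, 2019, which is the date termination becomes effective.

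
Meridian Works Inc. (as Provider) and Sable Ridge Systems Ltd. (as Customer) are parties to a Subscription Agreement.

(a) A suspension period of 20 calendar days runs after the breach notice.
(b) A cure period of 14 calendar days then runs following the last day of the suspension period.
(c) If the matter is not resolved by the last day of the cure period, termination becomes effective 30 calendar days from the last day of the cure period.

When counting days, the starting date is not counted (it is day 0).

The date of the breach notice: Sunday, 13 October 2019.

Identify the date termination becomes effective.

16 December 2019

Adding 20 calendar days to 13 October 2019 gives 2 November 2019, which is the last day of the suspension period.
The last day of the cure period: 2 November 2019 + 14 days = 16 November 2019.
The date termination becomes effective: 30 calendar days after 16 November 2019 is 16 December 2019.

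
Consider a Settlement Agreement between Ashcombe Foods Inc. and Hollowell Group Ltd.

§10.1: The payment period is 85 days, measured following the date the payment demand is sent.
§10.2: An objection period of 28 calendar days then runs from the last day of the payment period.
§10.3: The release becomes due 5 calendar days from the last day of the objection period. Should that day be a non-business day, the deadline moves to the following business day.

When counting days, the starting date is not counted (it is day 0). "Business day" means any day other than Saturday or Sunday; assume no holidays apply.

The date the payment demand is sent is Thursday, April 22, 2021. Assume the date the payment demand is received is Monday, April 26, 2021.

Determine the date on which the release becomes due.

The last day of the payment period: April 22, 2021 + 85 days = July 16, 2021.
The last day of the objection period: July 16, 2021 + 28 days = August 13, 2021.
Adding 5 calendar days to August 13, 2021 gives August 18, 2021, which is the date on which the release becomes due. August 18, 2021 is a Wednesday, so no roll-forward applies.

August 18, 2021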